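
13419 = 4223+9196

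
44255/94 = 470 + 75/94 = 470.80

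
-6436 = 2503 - 8939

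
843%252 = 87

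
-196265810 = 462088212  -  658354022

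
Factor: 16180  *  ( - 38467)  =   - 2^2*5^1*11^1 * 13^1*269^1 * 809^1 = - 622396060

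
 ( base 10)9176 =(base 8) 21730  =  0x23D8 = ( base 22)il2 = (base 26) DEO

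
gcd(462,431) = 1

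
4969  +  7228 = 12197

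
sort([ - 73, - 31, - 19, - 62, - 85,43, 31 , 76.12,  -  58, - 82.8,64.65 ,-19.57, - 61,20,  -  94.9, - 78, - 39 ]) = [ - 94.9, - 85,-82.8, - 78,-73, - 62, - 61, - 58, - 39, - 31, - 19.57, - 19, 20,31,43, 64.65, 76.12 ]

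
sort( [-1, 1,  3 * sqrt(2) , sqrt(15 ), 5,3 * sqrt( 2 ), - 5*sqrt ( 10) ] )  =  [ - 5*sqrt( 10 ) , - 1 , 1,  sqrt(15),3 * sqrt( 2), 3 *sqrt(2 ),5 ]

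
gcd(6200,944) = 8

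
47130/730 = 64+41/73 = 64.56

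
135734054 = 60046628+75687426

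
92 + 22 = 114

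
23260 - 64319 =  -  41059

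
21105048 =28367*744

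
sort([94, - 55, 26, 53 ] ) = [ - 55, 26, 53, 94]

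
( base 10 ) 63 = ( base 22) 2j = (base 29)25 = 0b111111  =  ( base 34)1T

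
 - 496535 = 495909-992444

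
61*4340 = 264740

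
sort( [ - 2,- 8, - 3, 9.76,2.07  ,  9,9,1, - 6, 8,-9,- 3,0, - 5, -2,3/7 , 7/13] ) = [ - 9 , - 8, - 6,  -  5 , -3, -3,- 2, - 2, 0, 3/7,7/13, 1,2.07 , 8,9, 9,9.76] 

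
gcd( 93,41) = 1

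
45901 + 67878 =113779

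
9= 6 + 3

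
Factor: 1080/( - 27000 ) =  - 1/25=- 5^( - 2 ) 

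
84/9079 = 12/1297 = 0.01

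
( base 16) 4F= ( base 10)79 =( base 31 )2h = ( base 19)43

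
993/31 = 993/31  =  32.03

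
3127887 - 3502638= - 374751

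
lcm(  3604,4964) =263092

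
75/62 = 75/62 = 1.21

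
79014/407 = 79014/407 = 194.14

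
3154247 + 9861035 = 13015282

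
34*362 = 12308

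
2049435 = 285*7191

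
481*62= 29822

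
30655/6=5109 + 1/6  =  5109.17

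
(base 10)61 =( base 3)2021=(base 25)2b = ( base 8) 75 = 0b111101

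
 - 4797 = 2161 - 6958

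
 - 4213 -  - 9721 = 5508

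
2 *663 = 1326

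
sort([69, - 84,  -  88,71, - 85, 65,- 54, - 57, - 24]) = [  -  88, - 85, - 84, - 57,-54, - 24, 65, 69, 71 ]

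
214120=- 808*(  -  265) 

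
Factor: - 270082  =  -2^1 * 83^1*1627^1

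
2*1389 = 2778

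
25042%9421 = 6200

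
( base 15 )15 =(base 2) 10100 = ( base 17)13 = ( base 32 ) K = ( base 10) 20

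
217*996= 216132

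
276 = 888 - 612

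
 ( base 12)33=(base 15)29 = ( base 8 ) 47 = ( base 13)30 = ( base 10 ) 39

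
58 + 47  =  105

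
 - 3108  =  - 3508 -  - 400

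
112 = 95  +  17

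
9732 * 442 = 4301544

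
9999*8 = 79992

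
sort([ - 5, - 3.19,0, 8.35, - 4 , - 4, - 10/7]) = [ - 5,- 4, - 4, - 3.19,- 10/7, 0, 8.35]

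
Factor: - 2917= - 2917^1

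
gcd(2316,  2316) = 2316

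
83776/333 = 251+193/333 = 251.58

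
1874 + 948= 2822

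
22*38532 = 847704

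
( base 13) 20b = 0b101011101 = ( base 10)349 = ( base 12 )251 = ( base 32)AT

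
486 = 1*486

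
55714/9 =6190+4/9 = 6190.44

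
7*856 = 5992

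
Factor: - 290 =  - 2^1*5^1 * 29^1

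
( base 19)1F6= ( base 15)2D7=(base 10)652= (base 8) 1214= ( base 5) 10102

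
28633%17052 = 11581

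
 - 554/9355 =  - 1 + 8801/9355  =  - 0.06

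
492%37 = 11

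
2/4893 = 2/4893 = 0.00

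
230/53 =4 + 18/53= 4.34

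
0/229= 0 = 0.00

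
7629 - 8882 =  - 1253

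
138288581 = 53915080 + 84373501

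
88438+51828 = 140266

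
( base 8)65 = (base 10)53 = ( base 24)25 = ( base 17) 32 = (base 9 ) 58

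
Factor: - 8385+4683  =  -3702 = -2^1*3^1*617^1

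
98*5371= 526358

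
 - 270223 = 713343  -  983566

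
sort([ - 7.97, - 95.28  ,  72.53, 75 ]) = [ - 95.28, - 7.97, 72.53,75 ]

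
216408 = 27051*8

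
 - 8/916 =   -  2/229=- 0.01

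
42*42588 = 1788696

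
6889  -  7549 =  - 660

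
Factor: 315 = 3^2*5^1*7^1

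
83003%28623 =25757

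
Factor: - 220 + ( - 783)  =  -1003 = - 17^1*59^1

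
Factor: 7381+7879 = 15260  =  2^2 * 5^1*7^1*109^1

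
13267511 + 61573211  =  74840722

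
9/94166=9/94166= 0.00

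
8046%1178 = 978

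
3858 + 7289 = 11147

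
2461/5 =2461/5= 492.20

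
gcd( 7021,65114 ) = 7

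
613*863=529019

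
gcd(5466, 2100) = 6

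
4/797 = 4/797=0.01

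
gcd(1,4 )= 1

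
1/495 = 1/495 =0.00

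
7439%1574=1143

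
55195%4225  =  270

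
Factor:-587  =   - 587^1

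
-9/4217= -1 + 4208/4217 = - 0.00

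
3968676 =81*48996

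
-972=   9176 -10148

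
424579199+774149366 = 1198728565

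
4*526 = 2104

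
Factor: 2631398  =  2^1*7^2*11^1*2441^1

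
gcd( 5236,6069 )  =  119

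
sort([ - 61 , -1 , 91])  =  [ - 61, - 1 , 91]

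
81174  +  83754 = 164928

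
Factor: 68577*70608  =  4842084816 = 2^4 *3^2* 1471^1*22859^1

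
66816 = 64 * 1044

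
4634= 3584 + 1050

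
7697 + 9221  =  16918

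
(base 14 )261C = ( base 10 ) 6690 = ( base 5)203230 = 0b1101000100010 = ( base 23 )cek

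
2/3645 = 2/3645= 0.00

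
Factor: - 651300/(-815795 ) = 2^2 * 3^1*5^1*13^1*977^( -1 ) = 780/977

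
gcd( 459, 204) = 51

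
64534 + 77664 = 142198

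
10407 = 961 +9446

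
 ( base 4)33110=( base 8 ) 1724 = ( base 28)170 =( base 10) 980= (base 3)1100022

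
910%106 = 62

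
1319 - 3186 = - 1867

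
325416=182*1788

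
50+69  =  119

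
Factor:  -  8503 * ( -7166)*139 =8469617222= 2^1*11^1*139^1*773^1* 3583^1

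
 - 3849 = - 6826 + 2977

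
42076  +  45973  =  88049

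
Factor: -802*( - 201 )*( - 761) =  - 122674722 = -2^1*3^1*67^1 * 401^1 * 761^1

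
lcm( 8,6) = 24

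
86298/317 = 272+ 74/317 = 272.23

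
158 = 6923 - 6765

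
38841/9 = 4315+2/3= 4315.67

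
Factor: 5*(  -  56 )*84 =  - 2^5*3^1 * 5^1 * 7^2 = - 23520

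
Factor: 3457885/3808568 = 2^ ( -3 )*5^1*17^2*59^(  -  1)*2393^1*8069^(-1 )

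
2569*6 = 15414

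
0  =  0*893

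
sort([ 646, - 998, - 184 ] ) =[ - 998, - 184, 646]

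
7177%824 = 585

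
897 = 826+71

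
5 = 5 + 0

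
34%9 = 7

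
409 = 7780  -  7371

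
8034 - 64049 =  - 56015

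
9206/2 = 4603 = 4603.00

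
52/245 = 52/245 = 0.21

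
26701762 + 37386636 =64088398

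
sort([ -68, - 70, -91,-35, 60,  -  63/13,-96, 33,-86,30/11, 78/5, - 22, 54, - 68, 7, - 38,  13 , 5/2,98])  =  [ - 96 ,-91, - 86, - 70, - 68,-68, - 38,-35,-22,-63/13, 5/2,30/11, 7,  13, 78/5, 33,54,60  ,  98]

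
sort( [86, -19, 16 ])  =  [-19,16,86 ] 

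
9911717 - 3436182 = 6475535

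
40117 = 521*77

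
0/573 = 0=   0.00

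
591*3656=2160696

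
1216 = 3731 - 2515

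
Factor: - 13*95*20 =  - 2^2*5^2* 13^1*19^1  =  - 24700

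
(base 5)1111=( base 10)156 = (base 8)234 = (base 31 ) 51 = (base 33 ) 4O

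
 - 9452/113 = - 84 +40/113 = - 83.65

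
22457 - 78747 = -56290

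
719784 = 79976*9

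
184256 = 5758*32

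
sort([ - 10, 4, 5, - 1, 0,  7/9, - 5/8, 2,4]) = [- 10,-1, - 5/8, 0,7/9,2,4, 4, 5 ] 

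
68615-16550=52065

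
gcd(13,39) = 13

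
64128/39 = 1644 + 4/13 = 1644.31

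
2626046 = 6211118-3585072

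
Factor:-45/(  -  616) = 2^( - 3)*3^2*5^1*7^( - 1)* 11^(-1)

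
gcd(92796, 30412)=4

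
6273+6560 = 12833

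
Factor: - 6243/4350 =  - 2^(-1 )*5^( - 2)*29^(-1 )* 2081^1 = - 2081/1450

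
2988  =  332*9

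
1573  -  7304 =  - 5731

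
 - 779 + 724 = -55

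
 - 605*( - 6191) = 3745555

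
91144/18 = 5063 + 5/9 = 5063.56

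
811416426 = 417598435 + 393817991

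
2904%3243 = 2904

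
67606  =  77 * 878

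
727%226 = 49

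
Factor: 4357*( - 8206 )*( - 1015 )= 2^1*5^1*7^1*11^1 * 29^1*373^1*4357^1 = 36289845130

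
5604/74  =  75 + 27/37 = 75.73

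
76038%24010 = 4008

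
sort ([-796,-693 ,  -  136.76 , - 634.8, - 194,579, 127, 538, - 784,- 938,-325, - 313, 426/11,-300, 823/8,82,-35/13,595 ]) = [ - 938,-796 , - 784,-693 ,-634.8 , - 325, - 313  ,  -  300,-194,-136.76, - 35/13,426/11,82,823/8, 127,538, 579,595] 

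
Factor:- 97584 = -2^4*3^1*19^1*107^1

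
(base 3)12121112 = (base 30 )4GB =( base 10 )4091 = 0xffb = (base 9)5545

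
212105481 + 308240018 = 520345499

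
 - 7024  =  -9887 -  - 2863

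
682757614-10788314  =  671969300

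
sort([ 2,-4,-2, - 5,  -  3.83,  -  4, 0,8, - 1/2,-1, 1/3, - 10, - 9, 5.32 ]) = [ -10 , - 9,-5,  -  4,  -  4,  -  3.83, - 2,-1, - 1/2,0,1/3,2,5.32 , 8 ] 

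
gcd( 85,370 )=5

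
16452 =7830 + 8622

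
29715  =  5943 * 5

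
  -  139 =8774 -8913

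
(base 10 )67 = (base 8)103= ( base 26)2f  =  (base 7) 124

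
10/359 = 10/359 = 0.03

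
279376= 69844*4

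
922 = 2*461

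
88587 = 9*9843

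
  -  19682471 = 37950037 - 57632508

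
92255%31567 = 29121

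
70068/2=35034 = 35034.00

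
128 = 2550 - 2422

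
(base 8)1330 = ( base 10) 728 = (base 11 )602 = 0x2d8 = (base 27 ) QQ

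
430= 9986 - 9556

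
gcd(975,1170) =195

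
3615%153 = 96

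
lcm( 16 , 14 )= 112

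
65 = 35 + 30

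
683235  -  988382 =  - 305147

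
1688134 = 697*2422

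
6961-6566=395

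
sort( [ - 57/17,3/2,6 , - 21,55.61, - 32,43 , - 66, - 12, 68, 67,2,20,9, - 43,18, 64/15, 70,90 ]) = [-66, - 43,-32, - 21 , - 12 , - 57/17,3/2,2,64/15,  6,  9,18,20,  43,55.61, 67,68, 70, 90]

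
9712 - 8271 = 1441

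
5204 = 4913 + 291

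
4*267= 1068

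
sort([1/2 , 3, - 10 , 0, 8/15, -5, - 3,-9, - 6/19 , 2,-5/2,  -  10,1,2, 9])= [ - 10, - 10, - 9, - 5, - 3,-5/2,  -  6/19,0,1/2, 8/15, 1, 2, 2, 3,9]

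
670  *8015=5370050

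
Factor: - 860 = -2^2*5^1*43^1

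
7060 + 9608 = 16668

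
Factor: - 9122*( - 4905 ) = 44743410 = 2^1*3^2 * 5^1*109^1*4561^1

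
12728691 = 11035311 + 1693380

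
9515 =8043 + 1472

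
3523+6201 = 9724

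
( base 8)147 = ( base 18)5d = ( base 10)103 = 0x67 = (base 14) 75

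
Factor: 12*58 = 696 = 2^3*3^1 *29^1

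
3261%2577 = 684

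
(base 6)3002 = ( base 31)KU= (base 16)28a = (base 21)19K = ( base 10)650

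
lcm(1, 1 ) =1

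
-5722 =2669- 8391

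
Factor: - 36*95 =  - 3420 = - 2^2 * 3^2*5^1 *19^1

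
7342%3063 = 1216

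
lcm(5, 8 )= 40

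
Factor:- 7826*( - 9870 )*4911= 379338506820 = 2^2*3^2*5^1*7^2*13^1*43^1*47^1*1637^1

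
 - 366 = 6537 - 6903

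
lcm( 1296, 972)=3888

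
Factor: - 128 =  - 2^7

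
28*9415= 263620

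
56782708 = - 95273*( - 596) 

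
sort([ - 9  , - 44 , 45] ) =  [ - 44, - 9,45] 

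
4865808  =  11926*408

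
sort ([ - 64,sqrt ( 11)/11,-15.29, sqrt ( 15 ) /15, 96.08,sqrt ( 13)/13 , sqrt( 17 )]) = [-64, - 15.29, sqrt( 15)/15, sqrt( 13)/13,sqrt(11 )/11,sqrt( 17 ), 96.08]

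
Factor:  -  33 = -3^1*11^1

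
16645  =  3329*5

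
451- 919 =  - 468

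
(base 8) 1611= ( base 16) 389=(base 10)905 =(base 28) 149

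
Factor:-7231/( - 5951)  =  7^1*11^( - 1)*541^( - 1)*1033^1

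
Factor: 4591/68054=2^( - 1)*7^( - 1 )*4591^1*4861^( - 1)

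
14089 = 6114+7975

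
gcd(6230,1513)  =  89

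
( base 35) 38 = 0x71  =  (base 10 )113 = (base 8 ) 161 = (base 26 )49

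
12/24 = 1/2 = 0.50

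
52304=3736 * 14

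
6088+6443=12531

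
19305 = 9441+9864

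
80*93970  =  7517600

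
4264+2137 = 6401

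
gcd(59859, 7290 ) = 81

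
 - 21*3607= - 75747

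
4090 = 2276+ 1814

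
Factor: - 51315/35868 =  -2^( - 2)* 5^1*7^( - 2) * 11^1*61^(-1) *311^1 = -17105/11956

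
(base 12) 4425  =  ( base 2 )1110101011101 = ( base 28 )9GD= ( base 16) 1d5d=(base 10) 7517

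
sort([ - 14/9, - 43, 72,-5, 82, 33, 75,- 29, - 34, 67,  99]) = [-43, -34 , - 29, - 5, -14/9,33, 67, 72, 75, 82, 99]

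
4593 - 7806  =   - 3213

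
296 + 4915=5211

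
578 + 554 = 1132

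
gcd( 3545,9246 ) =1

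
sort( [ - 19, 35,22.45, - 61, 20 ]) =[ - 61, - 19, 20,22.45,35 ] 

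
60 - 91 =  - 31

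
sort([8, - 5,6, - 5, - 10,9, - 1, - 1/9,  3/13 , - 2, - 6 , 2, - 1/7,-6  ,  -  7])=[ - 10, - 7, - 6,  -  6, - 5, - 5 ,-2,- 1,-1/7,-1/9,3/13,2,6,8,9]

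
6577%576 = 241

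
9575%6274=3301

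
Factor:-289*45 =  - 3^2*5^1* 17^2 = -13005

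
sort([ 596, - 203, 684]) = [ - 203, 596,684]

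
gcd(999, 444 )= 111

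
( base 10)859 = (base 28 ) 12j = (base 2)1101011011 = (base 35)OJ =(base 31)RM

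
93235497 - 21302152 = 71933345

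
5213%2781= 2432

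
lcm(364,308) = 4004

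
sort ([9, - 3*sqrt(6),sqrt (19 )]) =[ - 3*sqrt(6), sqrt ( 19),9 ]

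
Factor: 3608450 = 2^1*5^2*72169^1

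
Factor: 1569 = 3^1*523^1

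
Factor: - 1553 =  - 1553^1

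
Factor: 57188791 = 11^1*37^1*227^1 * 619^1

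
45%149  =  45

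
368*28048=10321664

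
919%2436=919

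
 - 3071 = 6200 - 9271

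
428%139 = 11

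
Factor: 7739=71^1*109^1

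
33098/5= 6619 + 3/5=6619.60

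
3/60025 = 3/60025=0.00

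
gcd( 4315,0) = 4315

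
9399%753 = 363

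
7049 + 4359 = 11408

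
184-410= - 226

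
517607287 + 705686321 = 1223293608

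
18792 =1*18792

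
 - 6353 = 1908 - 8261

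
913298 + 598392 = 1511690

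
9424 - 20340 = - 10916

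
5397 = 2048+3349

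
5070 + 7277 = 12347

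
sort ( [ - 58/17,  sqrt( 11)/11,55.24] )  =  [ - 58/17,  sqrt ( 11 ) /11, 55.24]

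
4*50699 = 202796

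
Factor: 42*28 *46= 2^4*3^1*7^2 * 23^1 = 54096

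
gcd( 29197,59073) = 679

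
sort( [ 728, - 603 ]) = [- 603,  728] 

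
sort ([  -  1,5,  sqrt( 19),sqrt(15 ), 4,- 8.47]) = [- 8.47,  -  1 , sqrt( 15 ),  4,sqrt( 19),5]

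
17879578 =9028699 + 8850879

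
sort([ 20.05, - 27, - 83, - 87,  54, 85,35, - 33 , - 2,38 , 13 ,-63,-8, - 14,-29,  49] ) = [  -  87 ,  -  83,-63, - 33, - 29,-27,-14,-8,  -  2,  13, 20.05,  35,38,  49, 54, 85]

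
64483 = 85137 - 20654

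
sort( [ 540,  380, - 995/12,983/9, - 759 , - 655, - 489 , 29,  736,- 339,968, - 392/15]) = [ - 759, - 655  , - 489, - 339, - 995/12, - 392/15,29,983/9, 380, 540, 736, 968]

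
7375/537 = 13 + 394/537 = 13.73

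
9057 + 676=9733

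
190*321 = 60990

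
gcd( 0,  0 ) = 0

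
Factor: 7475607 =3^2*19^1*43717^1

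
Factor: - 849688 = - 2^3*7^1*15173^1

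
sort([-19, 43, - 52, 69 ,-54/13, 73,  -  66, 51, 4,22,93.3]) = [ - 66,  -  52, - 19, - 54/13,4, 22, 43, 51,  69, 73 , 93.3]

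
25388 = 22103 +3285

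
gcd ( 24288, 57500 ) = 92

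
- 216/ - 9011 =216/9011 = 0.02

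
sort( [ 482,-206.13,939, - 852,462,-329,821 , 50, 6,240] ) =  [ -852,-329, - 206.13,6 , 50, 240, 462, 482 , 821,939 ]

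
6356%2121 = 2114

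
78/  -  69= - 26/23 = - 1.13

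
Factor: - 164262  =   - 2^1*3^1*7^1 * 3911^1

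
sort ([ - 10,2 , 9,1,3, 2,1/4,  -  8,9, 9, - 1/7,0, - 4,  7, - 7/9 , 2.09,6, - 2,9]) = [ -10, - 8,-4,-2 ,  -  7/9, - 1/7,0 , 1/4,1,2, 2, 2.09,3,6,7,9,9,9,9] 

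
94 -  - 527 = 621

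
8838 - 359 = 8479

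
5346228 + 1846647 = 7192875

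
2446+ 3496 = 5942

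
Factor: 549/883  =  3^2*61^1*883^( - 1)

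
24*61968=1487232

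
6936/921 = 2312/307= 7.53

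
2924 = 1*2924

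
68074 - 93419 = -25345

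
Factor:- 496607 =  - 43^1*11549^1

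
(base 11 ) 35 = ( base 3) 1102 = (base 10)38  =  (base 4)212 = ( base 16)26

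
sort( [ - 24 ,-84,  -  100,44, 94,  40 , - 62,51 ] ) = [ - 100,-84, - 62, - 24,40,44, 51,94 ] 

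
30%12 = 6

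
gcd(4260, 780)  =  60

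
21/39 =7/13 = 0.54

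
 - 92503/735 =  -92503/735 = -125.85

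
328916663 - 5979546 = 322937117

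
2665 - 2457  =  208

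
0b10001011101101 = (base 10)8941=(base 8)21355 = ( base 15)29B1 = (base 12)5211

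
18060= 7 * 2580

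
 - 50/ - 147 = 50/147 = 0.34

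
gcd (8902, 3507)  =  1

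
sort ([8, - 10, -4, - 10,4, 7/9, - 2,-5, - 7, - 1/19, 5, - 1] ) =[ - 10, - 10, -7, - 5, -4, - 2, - 1,-1/19,7/9, 4,5,  8]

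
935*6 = 5610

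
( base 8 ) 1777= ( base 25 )1fn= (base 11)850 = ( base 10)1023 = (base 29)168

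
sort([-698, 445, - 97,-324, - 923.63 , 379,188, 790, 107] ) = [-923.63, -698, - 324, - 97,107, 188, 379,445 , 790 ] 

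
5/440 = 1/88 = 0.01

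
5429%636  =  341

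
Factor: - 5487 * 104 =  - 570648 = - 2^3 * 3^1*13^1*31^1 * 59^1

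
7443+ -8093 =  - 650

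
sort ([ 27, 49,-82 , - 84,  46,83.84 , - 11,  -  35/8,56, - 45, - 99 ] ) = [ - 99, - 84, - 82, - 45, - 11,-35/8, 27, 46, 49, 56,83.84]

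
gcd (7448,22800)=152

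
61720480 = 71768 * 860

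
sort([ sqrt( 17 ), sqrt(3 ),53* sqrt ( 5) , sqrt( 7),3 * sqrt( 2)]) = [sqrt(3 ),sqrt( 7), sqrt (17 ), 3*sqrt( 2),53*sqrt( 5 )]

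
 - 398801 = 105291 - 504092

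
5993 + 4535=10528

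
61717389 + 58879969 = 120597358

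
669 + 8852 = 9521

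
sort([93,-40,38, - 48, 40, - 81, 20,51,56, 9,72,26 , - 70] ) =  [ - 81, - 70, - 48, - 40,9,  20, 26,38,40, 51,56 , 72,93]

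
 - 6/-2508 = 1/418  =  0.00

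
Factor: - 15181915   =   - 5^1* 7^2*61967^1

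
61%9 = 7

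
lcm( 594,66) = 594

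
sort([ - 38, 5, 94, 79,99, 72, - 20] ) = [ - 38,  -  20, 5,72, 79, 94,99]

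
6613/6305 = 1 + 308/6305= 1.05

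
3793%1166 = 295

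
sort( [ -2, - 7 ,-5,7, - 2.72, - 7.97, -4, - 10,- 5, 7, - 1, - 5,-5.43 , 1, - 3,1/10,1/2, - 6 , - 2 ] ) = [ - 10, - 7.97, - 7, -6, -5.43, - 5, - 5,-5, - 4, -3, - 2.72, - 2,  -  2 , - 1, 1/10, 1/2,  1,  7,7 ] 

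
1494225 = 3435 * 435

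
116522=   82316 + 34206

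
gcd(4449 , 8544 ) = 3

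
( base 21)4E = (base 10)98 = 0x62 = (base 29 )3b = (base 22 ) 4a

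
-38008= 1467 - 39475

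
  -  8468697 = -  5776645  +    -  2692052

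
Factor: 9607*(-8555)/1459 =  - 5^1*13^1 *29^1*59^1*739^1*1459^( - 1 ) = - 82187885/1459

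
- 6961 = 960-7921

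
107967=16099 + 91868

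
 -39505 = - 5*7901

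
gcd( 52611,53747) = 71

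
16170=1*16170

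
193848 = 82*2364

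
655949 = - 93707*( - 7)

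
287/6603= 287/6603= 0.04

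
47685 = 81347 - 33662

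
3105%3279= 3105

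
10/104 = 5/52 = 0.10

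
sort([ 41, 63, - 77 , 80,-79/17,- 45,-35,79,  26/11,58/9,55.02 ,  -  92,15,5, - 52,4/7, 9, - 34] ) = [-92 , - 77, - 52,-45, - 35,-34,  -  79/17,  4/7,26/11,5, 58/9, 9,15,41,55.02,63, 79,  80] 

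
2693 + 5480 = 8173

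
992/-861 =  - 992/861 = -  1.15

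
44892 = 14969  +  29923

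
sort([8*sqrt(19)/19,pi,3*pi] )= [8*sqrt(19)/19,pi, 3  *  pi ]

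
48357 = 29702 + 18655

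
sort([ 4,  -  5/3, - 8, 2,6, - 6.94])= [ - 8, - 6.94,-5/3,2,4,6 ]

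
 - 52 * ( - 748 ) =38896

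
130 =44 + 86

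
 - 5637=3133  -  8770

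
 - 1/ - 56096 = 1/56096 =0.00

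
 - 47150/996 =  - 23575/498 =- 47.34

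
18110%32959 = 18110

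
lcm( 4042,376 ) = 16168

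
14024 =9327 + 4697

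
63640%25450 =12740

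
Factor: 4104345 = 3^1*5^1*7^1*39089^1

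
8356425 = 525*15917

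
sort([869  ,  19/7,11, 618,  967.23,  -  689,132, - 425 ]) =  [ - 689, - 425,19/7,11,132,618,  869,967.23]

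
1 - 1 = 0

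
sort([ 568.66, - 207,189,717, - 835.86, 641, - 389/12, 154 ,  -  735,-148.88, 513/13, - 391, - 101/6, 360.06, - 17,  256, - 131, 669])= [  -  835.86, - 735, - 391,- 207, - 148.88, - 131, - 389/12, - 17 , - 101/6 , 513/13, 154, 189, 256,360.06, 568.66,641  ,  669,717] 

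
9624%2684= 1572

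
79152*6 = 474912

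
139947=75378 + 64569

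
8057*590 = 4753630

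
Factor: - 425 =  - 5^2*17^1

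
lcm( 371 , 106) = 742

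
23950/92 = 260 + 15/46 = 260.33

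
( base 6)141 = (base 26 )29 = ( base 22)2h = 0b111101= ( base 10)61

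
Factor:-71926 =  - 2^1*35963^1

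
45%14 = 3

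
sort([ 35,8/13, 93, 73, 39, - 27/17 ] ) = [ -27/17, 8/13,  35 , 39 , 73, 93]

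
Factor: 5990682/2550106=3^1*13^(-1)*619^1*1613^1 * 98081^ ( -1) = 2995341/1275053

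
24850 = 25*994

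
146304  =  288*508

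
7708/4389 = 1 + 3319/4389 = 1.76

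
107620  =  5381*20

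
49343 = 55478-6135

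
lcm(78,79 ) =6162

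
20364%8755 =2854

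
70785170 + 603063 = 71388233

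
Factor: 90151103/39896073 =12878729/5699439=3^(-2)*633271^( - 1 )*12878729^1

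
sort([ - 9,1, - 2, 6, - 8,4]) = [ - 9, - 8, - 2,1,4,6]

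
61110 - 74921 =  - 13811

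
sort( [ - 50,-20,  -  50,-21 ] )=[ - 50,-50, - 21, - 20]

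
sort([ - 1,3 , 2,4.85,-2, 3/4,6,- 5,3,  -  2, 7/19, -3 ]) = [ - 5,-3,-2, - 2, - 1,7/19,3/4,2,3, 3, 4.85, 6 ] 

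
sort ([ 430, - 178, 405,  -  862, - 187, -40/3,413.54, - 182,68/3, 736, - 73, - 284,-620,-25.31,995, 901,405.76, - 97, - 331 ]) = [ - 862,-620 , -331, - 284, - 187, - 182,-178,-97, - 73, - 25.31, - 40/3,  68/3, 405,405.76,  413.54, 430,736, 901 , 995]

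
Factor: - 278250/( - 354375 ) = 106/135 =2^1*3^(-3)*5^( - 1)*53^1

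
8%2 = 0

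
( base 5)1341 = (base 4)3131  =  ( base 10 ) 221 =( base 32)6T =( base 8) 335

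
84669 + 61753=146422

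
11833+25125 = 36958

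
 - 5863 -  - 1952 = - 3911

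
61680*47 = 2898960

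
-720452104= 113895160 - 834347264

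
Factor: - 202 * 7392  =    -  2^6*3^1*7^1*11^1*101^1 = -1493184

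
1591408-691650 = 899758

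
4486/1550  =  2243/775  =  2.89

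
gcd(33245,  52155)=305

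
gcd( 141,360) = 3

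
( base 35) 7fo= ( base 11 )6945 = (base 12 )5344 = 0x23A4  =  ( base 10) 9124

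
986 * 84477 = 83294322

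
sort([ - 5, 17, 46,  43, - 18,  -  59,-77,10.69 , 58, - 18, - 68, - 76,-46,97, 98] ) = [ -77, - 76,  -  68 ,  -  59, - 46, - 18, - 18, - 5,10.69,17, 43,46,58, 97, 98 ]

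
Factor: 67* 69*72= 332856 = 2^3*3^3*23^1 *67^1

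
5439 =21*259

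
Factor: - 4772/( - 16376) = 1193/4094 = 2^ ( - 1)*23^(  -  1 )*89^( - 1)*1193^1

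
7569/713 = 7569/713= 10.62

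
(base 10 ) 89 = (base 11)81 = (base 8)131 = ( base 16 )59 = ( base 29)32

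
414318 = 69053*6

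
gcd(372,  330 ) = 6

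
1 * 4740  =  4740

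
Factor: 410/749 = 2^1*5^1*7^ ( - 1)*41^1*107^ ( - 1)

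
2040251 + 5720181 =7760432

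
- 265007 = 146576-411583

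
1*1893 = 1893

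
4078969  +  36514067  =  40593036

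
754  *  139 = 104806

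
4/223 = 4/223 = 0.02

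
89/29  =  89/29 = 3.07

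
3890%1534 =822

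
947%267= 146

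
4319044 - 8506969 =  - 4187925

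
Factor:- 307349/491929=-7^1*17^ (- 1)*19^( - 1)*23^2*83^1 * 1523^( - 1 ) 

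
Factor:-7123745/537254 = - 2^(  -  1 )*5^1*29^(-1 ) * 59^(-1)*157^ (-1 )  *1424749^1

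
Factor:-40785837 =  - 3^1*19^1 *103^1*6947^1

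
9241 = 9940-699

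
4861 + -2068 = 2793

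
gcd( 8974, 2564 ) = 1282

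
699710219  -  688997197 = 10713022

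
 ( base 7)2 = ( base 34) 2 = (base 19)2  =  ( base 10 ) 2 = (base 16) 2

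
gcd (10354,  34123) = 1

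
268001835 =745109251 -477107416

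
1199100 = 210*5710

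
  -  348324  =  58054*( - 6 )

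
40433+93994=134427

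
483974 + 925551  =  1409525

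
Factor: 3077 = 17^1*181^1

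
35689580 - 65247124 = -29557544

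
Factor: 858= 2^1*3^1*11^1*13^1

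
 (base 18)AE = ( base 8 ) 302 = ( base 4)3002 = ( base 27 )75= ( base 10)194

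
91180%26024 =13108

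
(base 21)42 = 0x56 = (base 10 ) 86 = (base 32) 2m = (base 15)5B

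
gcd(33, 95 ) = 1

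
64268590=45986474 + 18282116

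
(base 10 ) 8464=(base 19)1489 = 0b10000100010000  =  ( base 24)egg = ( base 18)1824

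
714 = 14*51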